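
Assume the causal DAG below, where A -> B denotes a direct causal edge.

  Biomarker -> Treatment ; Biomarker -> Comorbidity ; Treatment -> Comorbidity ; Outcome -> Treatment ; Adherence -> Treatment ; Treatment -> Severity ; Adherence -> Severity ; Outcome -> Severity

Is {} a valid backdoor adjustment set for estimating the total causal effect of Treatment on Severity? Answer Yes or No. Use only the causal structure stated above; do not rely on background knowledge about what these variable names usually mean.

No

Backdoor paths from Treatment to Severity (paths whose first edge points into Treatment):
  P1: Treatment <- Adherence -> Severity
  P2: Treatment <- Outcome -> Severity
Condition 1 (no descendant of Treatment in the set): holds — descendants of Treatment are {Comorbidity, Severity}; none are in {}.
Condition 2 (every backdoor path blocked by {}):
  P1: open — no interior node is in the conditioning set.
  P2: open — no interior node is in the conditioning set.
{} does not satisfy the backdoor criterion.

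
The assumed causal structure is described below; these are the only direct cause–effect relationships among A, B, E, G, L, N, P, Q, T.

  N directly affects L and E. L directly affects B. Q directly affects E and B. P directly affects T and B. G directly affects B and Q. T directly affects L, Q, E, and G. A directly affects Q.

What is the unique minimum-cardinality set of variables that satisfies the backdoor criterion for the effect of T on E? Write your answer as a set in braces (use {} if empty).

Variables eligible for adjustment (non-descendants of T, excluding T and E): {A, N, P}.
Backdoor paths from T to E:
  P1: T <- P -> B <- L <- N -> E
  P2: T <- P -> B <- G -> Q -> E
  P3: T <- P -> B <- Q -> E
Each backdoor path contains an unconditioned collider, so every path is already blocked with the empty conditioning set:
  P1: blocked at collider B (neither it nor any descendant is in the conditioning set).
  P2: blocked at collider B (neither it nor any descendant is in the conditioning set).
  P3: blocked at collider B (neither it nor any descendant is in the conditioning set).
The empty set is therefore the unique smallest valid set.

{}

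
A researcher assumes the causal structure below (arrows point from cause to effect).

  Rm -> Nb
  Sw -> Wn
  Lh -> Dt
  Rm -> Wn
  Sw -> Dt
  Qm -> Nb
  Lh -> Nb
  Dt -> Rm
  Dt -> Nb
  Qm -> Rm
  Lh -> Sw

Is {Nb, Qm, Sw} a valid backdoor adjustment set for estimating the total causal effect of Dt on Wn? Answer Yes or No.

Backdoor paths from Dt to Wn (paths whose first edge points into Dt):
  P1: Dt <- Lh -> Sw -> Wn
  P2: Dt <- Lh -> Nb <- Qm -> Rm -> Wn
  P3: Dt <- Lh -> Nb <- Rm -> Wn
  P4: Dt <- Sw <- Lh -> Nb <- Qm -> Rm -> Wn
  P5: Dt <- Sw <- Lh -> Nb <- Rm -> Wn
  P6: Dt <- Sw -> Wn
Condition 1 (no descendant of Dt in the set): FAILS — Nb is a descendant of Dt.
Condition 2 (every backdoor path blocked by {Nb, Qm, Sw}):
  P1: blocked at chain node Sw ∈ conditioning set.
  P2: blocked at fork node Qm ∈ conditioning set.
  P3: open — collider(s) Nb are conditioned on (or have a conditioned descendant) and no non-collider on the path is in the set.
  P4: blocked at chain node Sw ∈ conditioning set.
  P5: blocked at chain node Sw ∈ conditioning set.
  P6: blocked at fork node Sw ∈ conditioning set.
{Nb, Qm, Sw} does not satisfy the backdoor criterion.

No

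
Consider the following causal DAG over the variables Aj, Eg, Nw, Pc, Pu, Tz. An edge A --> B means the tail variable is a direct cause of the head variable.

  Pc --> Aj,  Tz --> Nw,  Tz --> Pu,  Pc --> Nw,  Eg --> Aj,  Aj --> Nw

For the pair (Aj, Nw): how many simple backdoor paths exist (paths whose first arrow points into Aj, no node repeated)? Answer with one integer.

1

A backdoor path from Aj to Nw is any simple undirected path whose first edge points into Aj (i.e. leaves Aj via a parent).
Parents of Aj: {Eg, Pc}.
Enumerating:
  P1: Aj <- Pc -> Nw
That exhausts the simple backdoor paths. Count: 1.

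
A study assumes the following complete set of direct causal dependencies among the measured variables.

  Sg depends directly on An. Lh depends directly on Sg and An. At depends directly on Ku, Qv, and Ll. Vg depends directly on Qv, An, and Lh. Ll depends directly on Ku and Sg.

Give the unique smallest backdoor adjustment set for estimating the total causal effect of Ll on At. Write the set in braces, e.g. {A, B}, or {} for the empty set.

{Ku}

Variables eligible for adjustment (non-descendants of Ll, excluding Ll and At): {An, Ku, Lh, Qv, Sg, Vg}.
Backdoor paths from Ll to At:
  P1: Ll <- Sg <- An -> Lh -> Vg <- Qv -> At
  P2: Ll <- Sg <- An -> Vg <- Qv -> At
  P3: Ll <- Sg -> Lh <- An -> Vg <- Qv -> At
  P4: Ll <- Sg -> Lh -> Vg <- Qv -> At
  P5: Ll <- Ku -> At
The empty set is not sufficient: P5 (Ll <- Ku -> At) has no collider blocking it and no conditioned non-collider, so it is open.
Try {Ku}:
  P1: blocked at collider Vg (neither it nor any descendant is in the conditioning set).
  P2: blocked at collider Vg (neither it nor any descendant is in the conditioning set).
  P3: blocked at collider Lh (neither it nor any descendant is in the conditioning set).
  P4: blocked at collider Vg (neither it nor any descendant is in the conditioning set).
  P5: blocked at fork node Ku ∈ conditioning set.
{Ku} contains no descendant of Ll and blocks every backdoor path.
No other singleton works — e.g. {Qv} leaves P5 open — so {Ku} is the unique smallest valid adjustment set.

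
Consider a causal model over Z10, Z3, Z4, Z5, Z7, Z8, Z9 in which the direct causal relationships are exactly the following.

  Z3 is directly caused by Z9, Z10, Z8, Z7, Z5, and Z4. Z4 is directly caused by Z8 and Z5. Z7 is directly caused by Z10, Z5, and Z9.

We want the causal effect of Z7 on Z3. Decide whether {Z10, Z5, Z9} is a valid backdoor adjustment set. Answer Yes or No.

Backdoor paths from Z7 to Z3 (paths whose first edge points into Z7):
  P1: Z7 <- Z9 -> Z3
  P2: Z7 <- Z5 -> Z4 <- Z8 -> Z3
  P3: Z7 <- Z5 -> Z4 -> Z3
  P4: Z7 <- Z5 -> Z3
  P5: Z7 <- Z10 -> Z3
Condition 1 (no descendant of Z7 in the set): holds — descendants of Z7 are {Z3}; none are in {Z10, Z5, Z9}.
Condition 2 (every backdoor path blocked by {Z10, Z5, Z9}):
  P1: blocked at fork node Z9 ∈ conditioning set.
  P2: blocked at fork node Z5 ∈ conditioning set.
  P3: blocked at fork node Z5 ∈ conditioning set.
  P4: blocked at fork node Z5 ∈ conditioning set.
  P5: blocked at fork node Z10 ∈ conditioning set.
{Z10, Z5, Z9} satisfies the backdoor criterion.

Yes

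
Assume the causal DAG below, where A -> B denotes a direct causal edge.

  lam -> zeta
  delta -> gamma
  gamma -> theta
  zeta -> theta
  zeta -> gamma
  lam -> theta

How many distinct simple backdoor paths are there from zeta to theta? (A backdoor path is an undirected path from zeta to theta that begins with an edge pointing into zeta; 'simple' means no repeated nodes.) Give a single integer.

A backdoor path from zeta to theta is any simple undirected path whose first edge points into zeta (i.e. leaves zeta via a parent).
Parents of zeta: {lam}.
Enumerating:
  P1: zeta <- lam -> theta
That exhausts the simple backdoor paths. Count: 1.

1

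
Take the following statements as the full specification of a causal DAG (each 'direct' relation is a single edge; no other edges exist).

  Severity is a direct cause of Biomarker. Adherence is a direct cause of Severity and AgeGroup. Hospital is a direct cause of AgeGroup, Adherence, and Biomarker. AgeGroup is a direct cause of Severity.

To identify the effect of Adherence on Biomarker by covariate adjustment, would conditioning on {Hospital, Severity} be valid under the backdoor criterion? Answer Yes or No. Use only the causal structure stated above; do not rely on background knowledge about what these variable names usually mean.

No

Backdoor paths from Adherence to Biomarker (paths whose first edge points into Adherence):
  P1: Adherence <- Hospital -> AgeGroup -> Severity -> Biomarker
  P2: Adherence <- Hospital -> Biomarker
Condition 1 (no descendant of Adherence in the set): FAILS — Severity is a descendant of Adherence.
Condition 2 (every backdoor path blocked by {Hospital, Severity}):
  P1: blocked at fork node Hospital ∈ conditioning set.
  P2: blocked at fork node Hospital ∈ conditioning set.
{Hospital, Severity} does not satisfy the backdoor criterion.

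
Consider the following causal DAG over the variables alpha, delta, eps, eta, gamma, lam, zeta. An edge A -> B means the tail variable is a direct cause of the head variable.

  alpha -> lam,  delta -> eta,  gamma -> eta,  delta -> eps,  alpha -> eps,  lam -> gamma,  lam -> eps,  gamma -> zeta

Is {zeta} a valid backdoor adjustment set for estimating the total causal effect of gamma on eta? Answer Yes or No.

No

Backdoor paths from gamma to eta (paths whose first edge points into gamma):
  P1: gamma <- lam <- alpha -> eps <- delta -> eta
  P2: gamma <- lam -> eps <- delta -> eta
Condition 1 (no descendant of gamma in the set): FAILS — zeta is a descendant of gamma.
Condition 2 (every backdoor path blocked by {zeta}):
  P1: blocked at collider eps (neither it nor any descendant is in the conditioning set).
  P2: blocked at collider eps (neither it nor any descendant is in the conditioning set).
{zeta} does not satisfy the backdoor criterion.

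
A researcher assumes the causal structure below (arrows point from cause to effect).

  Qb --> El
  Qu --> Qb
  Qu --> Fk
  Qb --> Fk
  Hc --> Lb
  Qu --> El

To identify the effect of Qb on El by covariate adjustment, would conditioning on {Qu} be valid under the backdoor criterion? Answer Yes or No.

Backdoor paths from Qb to El (paths whose first edge points into Qb):
  P1: Qb <- Qu -> El
Condition 1 (no descendant of Qb in the set): holds — descendants of Qb are {El, Fk}; none are in {Qu}.
Condition 2 (every backdoor path blocked by {Qu}):
  P1: blocked at fork node Qu ∈ conditioning set.
{Qu} satisfies the backdoor criterion.

Yes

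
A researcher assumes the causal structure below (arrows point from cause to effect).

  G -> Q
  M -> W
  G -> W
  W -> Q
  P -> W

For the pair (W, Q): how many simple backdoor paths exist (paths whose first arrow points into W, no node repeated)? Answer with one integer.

A backdoor path from W to Q is any simple undirected path whose first edge points into W (i.e. leaves W via a parent).
Parents of W: {G, M, P}.
Enumerating:
  P1: W <- G -> Q
That exhausts the simple backdoor paths. Count: 1.

1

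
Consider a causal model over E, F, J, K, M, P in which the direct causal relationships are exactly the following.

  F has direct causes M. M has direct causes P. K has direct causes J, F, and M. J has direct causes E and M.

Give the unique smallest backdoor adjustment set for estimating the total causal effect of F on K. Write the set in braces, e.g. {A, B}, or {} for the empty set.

Variables eligible for adjustment (non-descendants of F, excluding F and K): {E, J, M, P}.
Backdoor paths from F to K:
  P1: F <- M -> J -> K
  P2: F <- M -> K
The empty set is not sufficient: P1 (F <- M -> J -> K) has no collider blocking it and no conditioned non-collider, so it is open.
Try {M}:
  P1: blocked at fork node M ∈ conditioning set.
  P2: blocked at fork node M ∈ conditioning set.
{M} contains no descendant of F and blocks every backdoor path.
No other singleton works — e.g. {E} leaves P1 open — so {M} is the unique smallest valid adjustment set.

{M}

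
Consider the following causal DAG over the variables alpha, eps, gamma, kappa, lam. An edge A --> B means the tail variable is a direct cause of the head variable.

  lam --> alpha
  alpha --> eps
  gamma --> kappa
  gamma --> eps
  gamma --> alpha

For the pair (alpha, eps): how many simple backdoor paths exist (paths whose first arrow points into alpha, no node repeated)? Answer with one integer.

1

A backdoor path from alpha to eps is any simple undirected path whose first edge points into alpha (i.e. leaves alpha via a parent).
Parents of alpha: {gamma, lam}.
Enumerating:
  P1: alpha <- gamma -> eps
That exhausts the simple backdoor paths. Count: 1.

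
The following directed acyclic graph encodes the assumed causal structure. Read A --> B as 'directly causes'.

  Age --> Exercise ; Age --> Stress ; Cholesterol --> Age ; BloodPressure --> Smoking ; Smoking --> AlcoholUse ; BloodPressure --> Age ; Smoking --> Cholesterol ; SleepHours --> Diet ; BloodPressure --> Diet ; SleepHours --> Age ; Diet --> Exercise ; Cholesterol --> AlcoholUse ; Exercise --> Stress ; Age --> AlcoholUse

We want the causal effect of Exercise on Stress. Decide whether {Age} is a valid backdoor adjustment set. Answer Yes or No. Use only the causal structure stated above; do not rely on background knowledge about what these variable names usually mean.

Backdoor paths from Exercise to Stress (paths whose first edge points into Exercise):
  P1: Exercise <- Diet <- SleepHours -> Age -> Stress
  P2: Exercise <- Diet <- BloodPressure -> Smoking -> Cholesterol -> Age -> Stress
  P3: Exercise <- Diet <- BloodPressure -> Smoking -> Cholesterol -> AlcoholUse <- Age -> Stress
  P4: Exercise <- Diet <- BloodPressure -> Smoking -> AlcoholUse <- Cholesterol -> Age -> Stress
  P5: Exercise <- Diet <- BloodPressure -> Smoking -> AlcoholUse <- Age -> Stress
  P6: Exercise <- Diet <- BloodPressure -> Age -> Stress
  P7: Exercise <- Age -> Stress
Condition 1 (no descendant of Exercise in the set): holds — descendants of Exercise are {Stress}; none are in {Age}.
Condition 2 (every backdoor path blocked by {Age}):
  P1: blocked at chain node Age ∈ conditioning set.
  P2: blocked at chain node Age ∈ conditioning set.
  P3: blocked at collider AlcoholUse (neither it nor any descendant is in the conditioning set).
  P4: blocked at collider AlcoholUse (neither it nor any descendant is in the conditioning set).
  P5: blocked at collider AlcoholUse (neither it nor any descendant is in the conditioning set).
  P6: blocked at chain node Age ∈ conditioning set.
  P7: blocked at fork node Age ∈ conditioning set.
{Age} satisfies the backdoor criterion.

Yes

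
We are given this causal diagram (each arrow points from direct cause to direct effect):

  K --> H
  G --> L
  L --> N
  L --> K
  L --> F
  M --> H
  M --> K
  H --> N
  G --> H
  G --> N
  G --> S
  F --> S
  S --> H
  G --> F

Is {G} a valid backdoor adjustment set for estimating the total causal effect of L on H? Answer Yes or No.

Yes

Backdoor paths from L to H (paths whose first edge points into L):
  P1: L <- G -> F -> S -> H
  P2: L <- G -> S -> H
  P3: L <- G -> H
  P4: L <- G -> N <- H
Condition 1 (no descendant of L in the set): holds — descendants of L are {F, H, K, N, S}; none are in {G}.
Condition 2 (every backdoor path blocked by {G}):
  P1: blocked at fork node G ∈ conditioning set.
  P2: blocked at fork node G ∈ conditioning set.
  P3: blocked at fork node G ∈ conditioning set.
  P4: blocked at fork node G ∈ conditioning set.
{G} satisfies the backdoor criterion.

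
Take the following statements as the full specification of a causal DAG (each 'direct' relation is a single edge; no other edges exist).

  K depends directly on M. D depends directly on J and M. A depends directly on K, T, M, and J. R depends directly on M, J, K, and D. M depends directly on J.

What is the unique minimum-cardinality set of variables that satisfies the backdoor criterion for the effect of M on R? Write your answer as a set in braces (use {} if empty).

{J}

Variables eligible for adjustment (non-descendants of M, excluding M and R): {J, T}.
Backdoor paths from M to R:
  P1: M <- J -> D -> R
  P2: M <- J -> A <- K -> R
  P3: M <- J -> R
The empty set is not sufficient: P1 (M <- J -> D -> R) has no collider blocking it and no conditioned non-collider, so it is open.
Try {J}:
  P1: blocked at fork node J ∈ conditioning set.
  P2: blocked at fork node J ∈ conditioning set.
  P3: blocked at fork node J ∈ conditioning set.
{J} contains no descendant of M and blocks every backdoor path.
No other singleton works — e.g. {T} leaves P1 open — so {J} is the unique smallest valid adjustment set.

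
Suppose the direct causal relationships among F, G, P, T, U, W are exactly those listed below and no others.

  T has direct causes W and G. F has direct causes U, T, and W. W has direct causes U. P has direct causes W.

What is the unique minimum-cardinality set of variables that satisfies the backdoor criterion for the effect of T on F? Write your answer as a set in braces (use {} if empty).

Variables eligible for adjustment (non-descendants of T, excluding T and F): {G, P, U, W}.
Backdoor paths from T to F:
  P1: T <- W <- U -> F
  P2: T <- W -> F
The empty set is not sufficient: P1 (T <- W <- U -> F) has no collider blocking it and no conditioned non-collider, so it is open.
Try {W}:
  P1: blocked at chain node W ∈ conditioning set.
  P2: blocked at fork node W ∈ conditioning set.
{W} contains no descendant of T and blocks every backdoor path.
No other singleton works — e.g. {U} leaves P2 open — so {W} is the unique smallest valid adjustment set.

{W}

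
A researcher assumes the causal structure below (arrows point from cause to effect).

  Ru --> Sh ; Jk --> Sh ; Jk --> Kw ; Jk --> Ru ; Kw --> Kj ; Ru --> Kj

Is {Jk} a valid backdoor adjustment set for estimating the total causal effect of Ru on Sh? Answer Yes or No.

Yes

Backdoor paths from Ru to Sh (paths whose first edge points into Ru):
  P1: Ru <- Jk -> Sh
Condition 1 (no descendant of Ru in the set): holds — descendants of Ru are {Kj, Sh}; none are in {Jk}.
Condition 2 (every backdoor path blocked by {Jk}):
  P1: blocked at fork node Jk ∈ conditioning set.
{Jk} satisfies the backdoor criterion.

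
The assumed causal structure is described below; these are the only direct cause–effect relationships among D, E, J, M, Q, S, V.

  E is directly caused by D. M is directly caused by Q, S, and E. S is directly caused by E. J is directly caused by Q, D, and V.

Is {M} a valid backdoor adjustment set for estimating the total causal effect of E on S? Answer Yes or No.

Backdoor paths from E to S (paths whose first edge points into E):
  P1: E <- D -> J <- Q -> M <- S
Condition 1 (no descendant of E in the set): FAILS — M is a descendant of E.
Condition 2 (every backdoor path blocked by {M}):
  P1: blocked at collider J (neither it nor any descendant is in the conditioning set).
{M} does not satisfy the backdoor criterion.

No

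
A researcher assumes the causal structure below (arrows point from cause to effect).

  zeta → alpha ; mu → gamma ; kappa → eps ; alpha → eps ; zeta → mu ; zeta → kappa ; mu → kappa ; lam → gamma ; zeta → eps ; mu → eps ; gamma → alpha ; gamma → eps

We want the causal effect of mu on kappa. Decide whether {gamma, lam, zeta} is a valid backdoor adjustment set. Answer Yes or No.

Backdoor paths from mu to kappa (paths whose first edge points into mu):
  P1: mu <- zeta -> kappa
  P2: mu <- zeta -> alpha <- gamma -> eps <- kappa
  P3: mu <- zeta -> alpha -> eps <- kappa
  P4: mu <- zeta -> eps <- kappa
Condition 1 (no descendant of mu in the set): FAILS — gamma is a descendant of mu.
Condition 2 (every backdoor path blocked by {gamma, lam, zeta}):
  P1: blocked at fork node zeta ∈ conditioning set.
  P2: blocked at fork node zeta ∈ conditioning set.
  P3: blocked at fork node zeta ∈ conditioning set.
  P4: blocked at fork node zeta ∈ conditioning set.
{gamma, lam, zeta} does not satisfy the backdoor criterion.

No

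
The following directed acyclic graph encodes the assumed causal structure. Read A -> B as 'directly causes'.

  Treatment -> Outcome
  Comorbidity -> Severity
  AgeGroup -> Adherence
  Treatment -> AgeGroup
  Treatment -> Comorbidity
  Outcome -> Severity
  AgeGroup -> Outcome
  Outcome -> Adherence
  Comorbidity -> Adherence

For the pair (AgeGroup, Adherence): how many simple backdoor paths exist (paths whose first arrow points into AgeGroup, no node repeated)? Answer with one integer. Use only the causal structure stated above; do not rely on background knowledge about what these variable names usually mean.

4

A backdoor path from AgeGroup to Adherence is any simple undirected path whose first edge points into AgeGroup (i.e. leaves AgeGroup via a parent).
Parents of AgeGroup: {Treatment}.
Enumerating:
  P1: AgeGroup <- Treatment -> Comorbidity -> Severity <- Outcome -> Adherence
  P2: AgeGroup <- Treatment -> Comorbidity -> Adherence
  P3: AgeGroup <- Treatment -> Outcome -> Severity <- Comorbidity -> Adherence
  P4: AgeGroup <- Treatment -> Outcome -> Adherence
That exhausts the simple backdoor paths. Count: 4.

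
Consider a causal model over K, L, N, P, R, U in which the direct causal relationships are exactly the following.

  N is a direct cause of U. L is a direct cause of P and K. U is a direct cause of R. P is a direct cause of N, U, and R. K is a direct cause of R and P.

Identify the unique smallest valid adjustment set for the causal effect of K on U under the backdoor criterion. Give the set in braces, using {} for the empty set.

Variables eligible for adjustment (non-descendants of K, excluding K and U): {L}.
Backdoor paths from K to U:
  P1: K <- L -> P -> N -> U
  P2: K <- L -> P -> U
  P3: K <- L -> P -> R <- U
The empty set is not sufficient: P1 (K <- L -> P -> N -> U) has no collider blocking it and no conditioned non-collider, so it is open.
Try {L}:
  P1: blocked at fork node L ∈ conditioning set.
  P2: blocked at fork node L ∈ conditioning set.
  P3: blocked at fork node L ∈ conditioning set.
{L} contains no descendant of K and blocks every backdoor path.
{L} is the unique smallest valid adjustment set.

{L}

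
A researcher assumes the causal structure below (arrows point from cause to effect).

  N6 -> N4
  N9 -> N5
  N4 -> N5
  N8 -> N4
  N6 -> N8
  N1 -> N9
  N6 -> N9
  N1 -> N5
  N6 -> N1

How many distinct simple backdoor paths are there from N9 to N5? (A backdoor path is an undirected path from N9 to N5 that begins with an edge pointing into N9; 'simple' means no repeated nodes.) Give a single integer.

6

A backdoor path from N9 to N5 is any simple undirected path whose first edge points into N9 (i.e. leaves N9 via a parent).
Parents of N9: {N1, N6}.
Enumerating:
  P1: N9 <- N6 -> N8 -> N4 -> N5
  P2: N9 <- N6 -> N1 -> N5
  P3: N9 <- N6 -> N4 -> N5
  P4: N9 <- N1 <- N6 -> N8 -> N4 -> N5
  P5: N9 <- N1 <- N6 -> N4 -> N5
  P6: N9 <- N1 -> N5
That exhausts the simple backdoor paths. Count: 6.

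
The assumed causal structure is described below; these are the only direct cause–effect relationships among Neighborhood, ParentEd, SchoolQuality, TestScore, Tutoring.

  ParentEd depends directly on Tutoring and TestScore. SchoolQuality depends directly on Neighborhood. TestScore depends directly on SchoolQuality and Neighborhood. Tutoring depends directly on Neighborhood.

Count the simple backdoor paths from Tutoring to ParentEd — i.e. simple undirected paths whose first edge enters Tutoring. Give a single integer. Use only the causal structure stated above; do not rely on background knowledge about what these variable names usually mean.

A backdoor path from Tutoring to ParentEd is any simple undirected path whose first edge points into Tutoring (i.e. leaves Tutoring via a parent).
Parents of Tutoring: {Neighborhood}.
Enumerating:
  P1: Tutoring <- Neighborhood -> SchoolQuality -> TestScore -> ParentEd
  P2: Tutoring <- Neighborhood -> TestScore -> ParentEd
That exhausts the simple backdoor paths. Count: 2.

2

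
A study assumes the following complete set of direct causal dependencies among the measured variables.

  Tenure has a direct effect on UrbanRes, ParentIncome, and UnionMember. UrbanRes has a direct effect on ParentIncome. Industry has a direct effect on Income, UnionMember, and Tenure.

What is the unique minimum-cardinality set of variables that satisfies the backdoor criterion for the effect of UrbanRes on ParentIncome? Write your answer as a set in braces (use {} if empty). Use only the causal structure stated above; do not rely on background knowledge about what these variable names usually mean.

{Tenure}

Variables eligible for adjustment (non-descendants of UrbanRes, excluding UrbanRes and ParentIncome): {Income, Industry, Tenure, UnionMember}.
Backdoor paths from UrbanRes to ParentIncome:
  P1: UrbanRes <- Tenure -> ParentIncome
The empty set is not sufficient: P1 (UrbanRes <- Tenure -> ParentIncome) has no collider blocking it and no conditioned non-collider, so it is open.
Try {Tenure}:
  P1: blocked at fork node Tenure ∈ conditioning set.
{Tenure} contains no descendant of UrbanRes and blocks every backdoor path.
No other singleton works — e.g. {Industry} leaves P1 open — so {Tenure} is the unique smallest valid adjustment set.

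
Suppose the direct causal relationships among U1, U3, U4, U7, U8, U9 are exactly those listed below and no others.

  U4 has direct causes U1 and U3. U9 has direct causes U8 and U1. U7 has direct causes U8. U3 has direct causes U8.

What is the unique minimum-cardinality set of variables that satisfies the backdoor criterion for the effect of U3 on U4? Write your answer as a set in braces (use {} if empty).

{}

Variables eligible for adjustment (non-descendants of U3, excluding U3 and U4): {U1, U7, U8, U9}.
Backdoor paths from U3 to U4:
  P1: U3 <- U8 -> U9 <- U1 -> U4
Each backdoor path contains an unconditioned collider, so every path is already blocked with the empty conditioning set:
  P1: blocked at collider U9 (neither it nor any descendant is in the conditioning set).
The empty set is therefore the unique smallest valid set.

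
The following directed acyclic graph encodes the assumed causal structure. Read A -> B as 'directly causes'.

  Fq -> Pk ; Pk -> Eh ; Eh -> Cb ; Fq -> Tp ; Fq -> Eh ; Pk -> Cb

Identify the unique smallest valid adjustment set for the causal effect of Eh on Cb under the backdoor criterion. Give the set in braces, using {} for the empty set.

{Pk}

Variables eligible for adjustment (non-descendants of Eh, excluding Eh and Cb): {Fq, Pk, Tp}.
Backdoor paths from Eh to Cb:
  P1: Eh <- Fq -> Pk -> Cb
  P2: Eh <- Pk -> Cb
The empty set is not sufficient: P1 (Eh <- Fq -> Pk -> Cb) has no collider blocking it and no conditioned non-collider, so it is open.
Try {Pk}:
  P1: blocked at chain node Pk ∈ conditioning set.
  P2: blocked at fork node Pk ∈ conditioning set.
{Pk} contains no descendant of Eh and blocks every backdoor path.
No other singleton works — e.g. {Fq} leaves P2 open — so {Pk} is the unique smallest valid adjustment set.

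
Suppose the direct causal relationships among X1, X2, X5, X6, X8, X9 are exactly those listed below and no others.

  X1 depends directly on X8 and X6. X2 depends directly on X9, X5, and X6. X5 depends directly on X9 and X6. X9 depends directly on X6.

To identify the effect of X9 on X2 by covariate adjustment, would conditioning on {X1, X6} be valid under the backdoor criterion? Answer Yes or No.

Yes

Backdoor paths from X9 to X2 (paths whose first edge points into X9):
  P1: X9 <- X6 -> X5 -> X2
  P2: X9 <- X6 -> X2
Condition 1 (no descendant of X9 in the set): holds — descendants of X9 are {X2, X5}; none are in {X1, X6}.
Condition 2 (every backdoor path blocked by {X1, X6}):
  P1: blocked at fork node X6 ∈ conditioning set.
  P2: blocked at fork node X6 ∈ conditioning set.
{X1, X6} satisfies the backdoor criterion.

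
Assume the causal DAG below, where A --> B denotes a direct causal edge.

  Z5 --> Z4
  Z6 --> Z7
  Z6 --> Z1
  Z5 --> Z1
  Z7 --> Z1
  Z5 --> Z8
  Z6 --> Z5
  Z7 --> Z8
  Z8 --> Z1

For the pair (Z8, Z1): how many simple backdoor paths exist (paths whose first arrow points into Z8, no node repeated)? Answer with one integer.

6

A backdoor path from Z8 to Z1 is any simple undirected path whose first edge points into Z8 (i.e. leaves Z8 via a parent).
Parents of Z8: {Z5, Z7}.
Enumerating:
  P1: Z8 <- Z7 <- Z6 -> Z5 -> Z1
  P2: Z8 <- Z7 <- Z6 -> Z1
  P3: Z8 <- Z7 -> Z1
  P4: Z8 <- Z5 <- Z6 -> Z7 -> Z1
  P5: Z8 <- Z5 <- Z6 -> Z1
  P6: Z8 <- Z5 -> Z1
That exhausts the simple backdoor paths. Count: 6.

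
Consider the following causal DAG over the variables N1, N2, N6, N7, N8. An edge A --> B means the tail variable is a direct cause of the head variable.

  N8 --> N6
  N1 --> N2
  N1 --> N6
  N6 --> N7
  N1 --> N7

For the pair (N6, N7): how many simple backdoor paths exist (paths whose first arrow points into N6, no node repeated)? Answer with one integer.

A backdoor path from N6 to N7 is any simple undirected path whose first edge points into N6 (i.e. leaves N6 via a parent).
Parents of N6: {N1, N8}.
Enumerating:
  P1: N6 <- N1 -> N7
That exhausts the simple backdoor paths. Count: 1.

1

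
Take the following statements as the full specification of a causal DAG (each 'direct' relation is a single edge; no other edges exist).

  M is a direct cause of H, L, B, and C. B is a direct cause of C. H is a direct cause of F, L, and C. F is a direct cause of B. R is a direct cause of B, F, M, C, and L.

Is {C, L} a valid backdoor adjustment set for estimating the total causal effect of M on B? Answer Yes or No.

No

Backdoor paths from M to B (paths whose first edge points into M):
  P1: M <- R -> F <- H -> C <- B
  P2: M <- R -> F -> B
  P3: M <- R -> B
  P4: M <- R -> L <- H -> F -> B
  P5: M <- R -> L <- H -> C <- B
  P6: M <- R -> C <- H -> F -> B
  P7: M <- R -> C <- B
Condition 1 (no descendant of M in the set): FAILS — C and L are descendants of M.
Condition 2 (every backdoor path blocked by {C, L}):
  P1: open — collider(s) F, C are conditioned on (or have a conditioned descendant) and no non-collider on the path is in the set.
  P2: open — no interior node is in the conditioning set.
  P3: open — no interior node is in the conditioning set.
  P4: open — collider(s) L are conditioned on (or have a conditioned descendant) and no non-collider on the path is in the set.
  P5: open — collider(s) L, C are conditioned on (or have a conditioned descendant) and no non-collider on the path is in the set.
  P6: open — collider(s) C are conditioned on (or have a conditioned descendant) and no non-collider on the path is in the set.
  P7: open — collider(s) C are conditioned on (or have a conditioned descendant) and no non-collider on the path is in the set.
{C, L} does not satisfy the backdoor criterion.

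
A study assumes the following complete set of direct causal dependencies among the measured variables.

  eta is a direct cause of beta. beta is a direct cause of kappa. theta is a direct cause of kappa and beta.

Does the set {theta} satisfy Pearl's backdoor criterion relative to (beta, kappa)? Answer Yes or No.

Yes

Backdoor paths from beta to kappa (paths whose first edge points into beta):
  P1: beta <- theta -> kappa
Condition 1 (no descendant of beta in the set): holds — descendants of beta are {kappa}; none are in {theta}.
Condition 2 (every backdoor path blocked by {theta}):
  P1: blocked at fork node theta ∈ conditioning set.
{theta} satisfies the backdoor criterion.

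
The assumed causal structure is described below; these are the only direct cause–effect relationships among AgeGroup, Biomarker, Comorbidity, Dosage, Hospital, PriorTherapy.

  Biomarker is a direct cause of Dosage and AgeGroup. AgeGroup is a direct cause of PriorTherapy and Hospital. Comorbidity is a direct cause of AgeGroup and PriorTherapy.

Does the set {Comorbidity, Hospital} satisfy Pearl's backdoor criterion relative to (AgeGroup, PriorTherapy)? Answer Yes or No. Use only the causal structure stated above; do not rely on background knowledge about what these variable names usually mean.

No

Backdoor paths from AgeGroup to PriorTherapy (paths whose first edge points into AgeGroup):
  P1: AgeGroup <- Comorbidity -> PriorTherapy
Condition 1 (no descendant of AgeGroup in the set): FAILS — Hospital is a descendant of AgeGroup.
Condition 2 (every backdoor path blocked by {Comorbidity, Hospital}):
  P1: blocked at fork node Comorbidity ∈ conditioning set.
{Comorbidity, Hospital} does not satisfy the backdoor criterion.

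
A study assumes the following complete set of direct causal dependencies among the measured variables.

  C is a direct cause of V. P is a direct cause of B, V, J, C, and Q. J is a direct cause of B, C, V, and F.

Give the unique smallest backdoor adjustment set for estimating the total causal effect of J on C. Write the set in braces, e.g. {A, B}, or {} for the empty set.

Variables eligible for adjustment (non-descendants of J, excluding J and C): {P, Q}.
Backdoor paths from J to C:
  P1: J <- P -> C
  P2: J <- P -> V <- C
The empty set is not sufficient: P1 (J <- P -> C) has no collider blocking it and no conditioned non-collider, so it is open.
Try {P}:
  P1: blocked at fork node P ∈ conditioning set.
  P2: blocked at fork node P ∈ conditioning set.
{P} contains no descendant of J and blocks every backdoor path.
No other singleton works — e.g. {Q} leaves P1 open — so {P} is the unique smallest valid adjustment set.

{P}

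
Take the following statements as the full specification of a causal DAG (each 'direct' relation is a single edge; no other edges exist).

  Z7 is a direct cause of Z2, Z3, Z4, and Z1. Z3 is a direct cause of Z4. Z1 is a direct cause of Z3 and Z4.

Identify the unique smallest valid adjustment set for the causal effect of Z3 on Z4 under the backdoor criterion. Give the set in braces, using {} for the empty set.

{Z1, Z7}

Variables eligible for adjustment (non-descendants of Z3, excluding Z3 and Z4): {Z1, Z2, Z7}.
Backdoor paths from Z3 to Z4:
  P1: Z3 <- Z7 -> Z1 -> Z4
  P2: Z3 <- Z7 -> Z4
  P3: Z3 <- Z1 <- Z7 -> Z4
  P4: Z3 <- Z1 -> Z4
The empty set is not sufficient: P1 (Z3 <- Z7 -> Z1 -> Z4) has no collider blocking it and no conditioned non-collider, so it is open.
Try {Z1, Z7}:
  P1: blocked at fork node Z7 ∈ conditioning set.
  P2: blocked at fork node Z7 ∈ conditioning set.
  P3: blocked at chain node Z1 ∈ conditioning set.
  P4: blocked at fork node Z1 ∈ conditioning set.
{Z1, Z7} contains no descendant of Z3 and blocks every backdoor path.
Every element of {Z1, Z7} is needed (dropping Z1 leaves P4 open; dropping Z7 leaves P2 open), so no proper subset is valid.
Among all size-2 subsets of the eligible variables, only {Z1, Z7} blocks every backdoor path, so it is the unique smallest valid adjustment set.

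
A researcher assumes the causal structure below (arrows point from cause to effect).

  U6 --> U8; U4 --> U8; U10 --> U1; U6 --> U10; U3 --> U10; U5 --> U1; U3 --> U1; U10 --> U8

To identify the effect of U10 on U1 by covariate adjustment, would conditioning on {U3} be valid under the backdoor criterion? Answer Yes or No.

Yes

Backdoor paths from U10 to U1 (paths whose first edge points into U10):
  P1: U10 <- U3 -> U1
Condition 1 (no descendant of U10 in the set): holds — descendants of U10 are {U1, U8}; none are in {U3}.
Condition 2 (every backdoor path blocked by {U3}):
  P1: blocked at fork node U3 ∈ conditioning set.
{U3} satisfies the backdoor criterion.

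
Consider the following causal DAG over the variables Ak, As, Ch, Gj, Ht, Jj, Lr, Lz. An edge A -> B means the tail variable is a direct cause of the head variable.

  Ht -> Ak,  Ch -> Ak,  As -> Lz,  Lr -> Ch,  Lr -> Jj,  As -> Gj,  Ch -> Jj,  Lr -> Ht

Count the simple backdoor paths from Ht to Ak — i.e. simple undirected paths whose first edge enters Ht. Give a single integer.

2

A backdoor path from Ht to Ak is any simple undirected path whose first edge points into Ht (i.e. leaves Ht via a parent).
Parents of Ht: {Lr}.
Enumerating:
  P1: Ht <- Lr -> Ch -> Ak
  P2: Ht <- Lr -> Jj <- Ch -> Ak
That exhausts the simple backdoor paths. Count: 2.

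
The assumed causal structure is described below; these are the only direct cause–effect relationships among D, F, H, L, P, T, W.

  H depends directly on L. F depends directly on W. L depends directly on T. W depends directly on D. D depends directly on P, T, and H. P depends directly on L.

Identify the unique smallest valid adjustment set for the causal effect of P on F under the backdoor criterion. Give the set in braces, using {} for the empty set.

{L}

Variables eligible for adjustment (non-descendants of P, excluding P and F): {H, L, T}.
Backdoor paths from P to F:
  P1: P <- L <- T -> D -> W -> F
  P2: P <- L -> H -> D -> W -> F
The empty set is not sufficient: P1 (P <- L <- T -> D -> W -> F) has no collider blocking it and no conditioned non-collider, so it is open.
Try {L}:
  P1: blocked at chain node L ∈ conditioning set.
  P2: blocked at fork node L ∈ conditioning set.
{L} contains no descendant of P and blocks every backdoor path.
No other singleton works — e.g. {T} leaves P2 open — so {L} is the unique smallest valid adjustment set.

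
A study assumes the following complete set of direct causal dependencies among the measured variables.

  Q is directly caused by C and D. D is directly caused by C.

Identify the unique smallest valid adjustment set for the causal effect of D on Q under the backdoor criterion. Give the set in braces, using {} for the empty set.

{C}

Variables eligible for adjustment (non-descendants of D, excluding D and Q): {C}.
Backdoor paths from D to Q:
  P1: D <- C -> Q
The empty set is not sufficient: P1 (D <- C -> Q) has no collider blocking it and no conditioned non-collider, so it is open.
Try {C}:
  P1: blocked at fork node C ∈ conditioning set.
{C} contains no descendant of D and blocks every backdoor path.
{C} is the unique smallest valid adjustment set.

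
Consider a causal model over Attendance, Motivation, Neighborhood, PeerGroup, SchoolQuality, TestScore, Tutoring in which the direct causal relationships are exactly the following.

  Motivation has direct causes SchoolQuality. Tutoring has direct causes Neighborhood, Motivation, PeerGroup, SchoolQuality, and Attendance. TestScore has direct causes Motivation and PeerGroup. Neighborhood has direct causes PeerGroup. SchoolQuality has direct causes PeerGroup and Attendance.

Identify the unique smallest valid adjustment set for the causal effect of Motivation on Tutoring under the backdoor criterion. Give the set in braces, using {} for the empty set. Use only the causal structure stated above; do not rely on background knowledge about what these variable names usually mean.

Variables eligible for adjustment (non-descendants of Motivation, excluding Motivation and Tutoring): {Attendance, Neighborhood, PeerGroup, SchoolQuality}.
Backdoor paths from Motivation to Tutoring:
  P1: Motivation <- SchoolQuality <- Attendance -> Tutoring
  P2: Motivation <- SchoolQuality <- PeerGroup -> Neighborhood -> Tutoring
  P3: Motivation <- SchoolQuality <- PeerGroup -> Tutoring
  P4: Motivation <- SchoolQuality -> Tutoring
The empty set is not sufficient: P1 (Motivation <- SchoolQuality <- Attendance -> Tutoring) has no collider blocking it and no conditioned non-collider, so it is open.
Try {SchoolQuality}:
  P1: blocked at chain node SchoolQuality ∈ conditioning set.
  P2: blocked at chain node SchoolQuality ∈ conditioning set.
  P3: blocked at chain node SchoolQuality ∈ conditioning set.
  P4: blocked at fork node SchoolQuality ∈ conditioning set.
{SchoolQuality} contains no descendant of Motivation and blocks every backdoor path.
No other singleton works — e.g. {Attendance} leaves P2 open — so {SchoolQuality} is the unique smallest valid adjustment set.

{SchoolQuality}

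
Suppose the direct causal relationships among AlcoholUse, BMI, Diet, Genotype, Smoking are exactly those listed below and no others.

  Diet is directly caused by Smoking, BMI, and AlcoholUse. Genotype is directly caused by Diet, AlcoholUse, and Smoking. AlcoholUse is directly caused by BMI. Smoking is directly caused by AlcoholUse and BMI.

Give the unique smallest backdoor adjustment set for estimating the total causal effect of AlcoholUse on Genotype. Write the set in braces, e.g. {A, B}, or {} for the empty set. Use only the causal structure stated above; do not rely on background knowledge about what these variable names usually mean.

{BMI}

Variables eligible for adjustment (non-descendants of AlcoholUse, excluding AlcoholUse and Genotype): {BMI}.
Backdoor paths from AlcoholUse to Genotype:
  P1: AlcoholUse <- BMI -> Smoking -> Diet -> Genotype
  P2: AlcoholUse <- BMI -> Smoking -> Genotype
  P3: AlcoholUse <- BMI -> Diet <- Smoking -> Genotype
  P4: AlcoholUse <- BMI -> Diet -> Genotype
The empty set is not sufficient: P1 (AlcoholUse <- BMI -> Smoking -> Diet -> Genotype) has no collider blocking it and no conditioned non-collider, so it is open.
Try {BMI}:
  P1: blocked at fork node BMI ∈ conditioning set.
  P2: blocked at fork node BMI ∈ conditioning set.
  P3: blocked at fork node BMI ∈ conditioning set.
  P4: blocked at fork node BMI ∈ conditioning set.
{BMI} contains no descendant of AlcoholUse and blocks every backdoor path.
{BMI} is the unique smallest valid adjustment set.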